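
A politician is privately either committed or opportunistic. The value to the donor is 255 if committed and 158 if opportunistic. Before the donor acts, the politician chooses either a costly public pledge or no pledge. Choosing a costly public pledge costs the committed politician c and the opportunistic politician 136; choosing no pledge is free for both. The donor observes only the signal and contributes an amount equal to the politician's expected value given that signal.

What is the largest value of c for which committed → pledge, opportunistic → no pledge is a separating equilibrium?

97

Under separation: pledge → committed (pays 255); no pledge → opportunistic (pays 158).
Opportunistic: 158 − 0 = 158 ≥ 255 − 136 = 119. Holds regardless of c. ✓
Committed: 255 − c ≥ 158 − 0, so c ≤ 255 − 158 = 97.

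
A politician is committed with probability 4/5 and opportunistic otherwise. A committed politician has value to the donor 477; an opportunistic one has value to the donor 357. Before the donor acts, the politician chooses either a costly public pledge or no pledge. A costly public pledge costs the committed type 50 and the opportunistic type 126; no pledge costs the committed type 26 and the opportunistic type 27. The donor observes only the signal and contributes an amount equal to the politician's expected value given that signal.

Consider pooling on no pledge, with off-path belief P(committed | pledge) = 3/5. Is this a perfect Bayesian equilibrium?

On the equilibrium path (no pledge) the donor holds the prior 4/5 and pays 4/5·477 + 1/5·357 = 453. Off-path (pledge) belief 3/5 gives 3/5·477 + 2/5·357 = 429.
Committed: no pledge gives 453 − 26 = 427; pledge gives 429 − 50 = 379. Stays. ✓
Opportunistic: no pledge gives 453 − 27 = 426; pledge gives 429 − 126 = 303. Stays. ✓
Beliefs are Bayes-consistent on-path and both types best-respond.

Yes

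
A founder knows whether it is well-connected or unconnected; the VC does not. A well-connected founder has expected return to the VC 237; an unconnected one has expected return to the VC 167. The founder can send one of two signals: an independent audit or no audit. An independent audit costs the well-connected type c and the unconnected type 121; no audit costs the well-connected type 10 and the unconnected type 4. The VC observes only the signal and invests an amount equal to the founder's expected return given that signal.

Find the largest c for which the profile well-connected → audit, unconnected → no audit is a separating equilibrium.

Under separation: audit → well-connected (pays 237); no audit → unconnected (pays 167).
Unconnected: 167 − 4 = 163 ≥ 237 − 121 = 116. Holds regardless of c. ✓
Well-connected: 237 − c ≥ 167 − 10, so c ≤ 237 − 157 = 80.

80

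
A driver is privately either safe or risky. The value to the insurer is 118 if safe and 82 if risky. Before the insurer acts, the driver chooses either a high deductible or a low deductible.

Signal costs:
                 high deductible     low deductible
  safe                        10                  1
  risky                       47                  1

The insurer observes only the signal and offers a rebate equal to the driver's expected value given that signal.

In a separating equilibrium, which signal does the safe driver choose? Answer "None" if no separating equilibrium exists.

high deductible

Try safe → high deductible, risky → low deductible:
  Under separation the insurer infers type exactly: high deductible → safe (pays 118), low deductible → risky (pays 82).
  Safe: high deductible gives 118 − 10 = 108; low deductible gives 82 − 1 = 81. No deviation. ✓
  Risky: low deductible gives 82 − 1 = 81; high deductible gives 118 − 47 = 71. No deviation. ✓
Both hold — the safe type sends high deductible.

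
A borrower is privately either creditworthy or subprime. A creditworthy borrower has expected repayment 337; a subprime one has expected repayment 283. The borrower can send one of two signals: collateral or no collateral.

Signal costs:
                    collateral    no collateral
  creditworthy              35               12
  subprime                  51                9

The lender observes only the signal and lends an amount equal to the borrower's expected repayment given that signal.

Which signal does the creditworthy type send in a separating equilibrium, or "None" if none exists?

Try creditworthy → collateral, subprime → no collateral:
  If types separate, collateral earns payment 337 and no collateral earns 283.
  Creditworthy: collateral gives 337 − 35 = 302; no collateral gives 283 − 12 = 271. No deviation. ✓
  Subprime: no collateral gives 283 − 9 = 274; collateral gives 337 − 51 = 286. Would deviate. ✗
Try creditworthy → no collateral, subprime → collateral:
  If types separate, no collateral earns payment 337 and collateral earns 283.
  Creditworthy: no collateral gives 337 − 12 = 325; collateral gives 283 − 35 = 248. No deviation. ✓
  Subprime: collateral gives 283 − 51 = 232; no collateral gives 337 − 9 = 328. Would deviate. ✗
Neither assignment is incentive-compatible.

None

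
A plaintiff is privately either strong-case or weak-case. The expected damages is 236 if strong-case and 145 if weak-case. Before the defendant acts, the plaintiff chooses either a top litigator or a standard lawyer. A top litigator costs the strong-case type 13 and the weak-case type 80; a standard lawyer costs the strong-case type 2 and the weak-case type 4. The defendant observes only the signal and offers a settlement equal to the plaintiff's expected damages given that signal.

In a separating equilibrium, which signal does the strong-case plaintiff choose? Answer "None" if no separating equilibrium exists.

None

Try strong-case → top litigator, weak-case → standard lawyer:
  If types separate, top litigator earns payment 236 and standard lawyer earns 145.
  Strong-case: top litigator gives 236 − 13 = 223; standard lawyer gives 145 − 2 = 143. No deviation. ✓
  Weak-case: standard lawyer gives 145 − 4 = 141; top litigator gives 236 − 80 = 156. Would deviate. ✗
Try strong-case → standard lawyer, weak-case → top litigator:
  If types separate, standard lawyer earns payment 236 and top litigator earns 145.
  Strong-case: standard lawyer gives 236 − 2 = 234; top litigator gives 145 − 13 = 132. No deviation. ✓
  Weak-case: top litigator gives 145 − 80 = 65; standard lawyer gives 236 − 4 = 232. Would deviate. ✗
Neither assignment is incentive-compatible.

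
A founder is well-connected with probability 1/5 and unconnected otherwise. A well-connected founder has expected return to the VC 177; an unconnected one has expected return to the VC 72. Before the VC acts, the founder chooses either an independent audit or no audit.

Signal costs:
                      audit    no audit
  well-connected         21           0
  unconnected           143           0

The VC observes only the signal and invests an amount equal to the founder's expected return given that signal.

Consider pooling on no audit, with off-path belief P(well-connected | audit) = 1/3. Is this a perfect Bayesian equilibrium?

At the pooled signal (no audit) the VC holds the prior 1/5 and pays 1/5·177 + 4/5·72 = 93. Off-path (audit) belief 1/3 gives 1/3·177 + 2/3·72 = 107.
Well-connected: no audit gives 93 − 0 = 93; audit gives 107 − 21 = 86. Stays. ✓
Unconnected: no audit gives 93 − 0 = 93; audit gives 107 − 143 = -36. Stays. ✓

Yes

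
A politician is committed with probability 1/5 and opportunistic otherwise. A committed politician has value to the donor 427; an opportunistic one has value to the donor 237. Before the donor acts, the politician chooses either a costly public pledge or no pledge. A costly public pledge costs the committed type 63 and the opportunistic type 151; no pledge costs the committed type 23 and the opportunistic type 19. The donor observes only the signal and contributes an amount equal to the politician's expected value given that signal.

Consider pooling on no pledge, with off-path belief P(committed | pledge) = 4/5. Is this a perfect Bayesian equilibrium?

No

On the equilibrium path (no pledge) the donor holds the prior 1/5 and pays 1/5·427 + 4/5·237 = 275. Off-path (pledge) belief 4/5 gives 4/5·427 + 1/5·237 = 389.
Committed: no pledge gives 275 − 23 = 252; pledge gives 389 − 63 = 326. Deviates. ✗
Opportunistic: no pledge gives 275 − 19 = 256; pledge gives 389 − 151 = 238. Stays. ✓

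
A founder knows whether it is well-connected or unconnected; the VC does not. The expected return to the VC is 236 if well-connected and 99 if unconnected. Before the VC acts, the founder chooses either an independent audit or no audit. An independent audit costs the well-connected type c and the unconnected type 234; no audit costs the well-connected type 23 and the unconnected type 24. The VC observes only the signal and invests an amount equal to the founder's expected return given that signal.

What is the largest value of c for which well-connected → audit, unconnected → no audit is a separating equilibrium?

Under separation: audit → well-connected (pays 236); no audit → unconnected (pays 99).
Unconnected: 99 − 24 = 75 ≥ 236 − 234 = 2. Holds regardless of c. ✓
Well-connected: 236 − c ≥ 99 − 23, so c ≤ 236 − 76 = 160.

160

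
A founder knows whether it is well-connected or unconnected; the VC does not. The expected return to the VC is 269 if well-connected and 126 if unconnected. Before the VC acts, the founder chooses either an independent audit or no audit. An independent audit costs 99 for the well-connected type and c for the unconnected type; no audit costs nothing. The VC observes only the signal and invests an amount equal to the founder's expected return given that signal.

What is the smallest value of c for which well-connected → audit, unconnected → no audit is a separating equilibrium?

Under separation: audit → well-connected (pays 269); no audit → unconnected (pays 126).
Well-connected: 269 − 99 = 170 ≥ 126 − 0 = 126. Holds regardless of c. ✓
Unconnected: 126 − 0 ≥ 269 − c, so c ≥ 269 − 126 = 143.

143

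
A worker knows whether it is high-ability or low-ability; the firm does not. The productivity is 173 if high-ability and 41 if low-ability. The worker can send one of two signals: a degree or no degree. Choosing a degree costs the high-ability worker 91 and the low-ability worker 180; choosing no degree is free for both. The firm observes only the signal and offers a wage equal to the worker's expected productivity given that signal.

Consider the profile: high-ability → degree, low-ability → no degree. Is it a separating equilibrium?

Yes

Under separation the firm infers type exactly: degree → high-ability (pays 173), no degree → low-ability (pays 41).
High-ability: degree gives 173 − 91 = 82; no degree gives 41 − 0 = 41. No deviation. ✓
Low-ability: no degree gives 41 − 0 = 41; degree gives 173 − 180 = -7. No deviation. ✓
Neither type gains from mimicking the other.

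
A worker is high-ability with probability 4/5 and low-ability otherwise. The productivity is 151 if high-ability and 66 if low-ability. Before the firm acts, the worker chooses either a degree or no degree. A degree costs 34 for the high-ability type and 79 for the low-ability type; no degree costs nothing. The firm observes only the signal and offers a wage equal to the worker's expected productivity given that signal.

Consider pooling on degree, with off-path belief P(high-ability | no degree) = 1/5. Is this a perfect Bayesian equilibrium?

At the pooled signal (degree) the firm holds the prior 4/5 and pays 4/5·151 + 1/5·66 = 134. Off-path (no degree) belief 1/5 gives 1/5·151 + 4/5·66 = 83.
High-ability: degree gives 134 − 34 = 100; no degree gives 83 − 0 = 83. Stays. ✓
Low-ability: degree gives 134 − 79 = 55; no degree gives 83 − 0 = 83. Deviates. ✗

No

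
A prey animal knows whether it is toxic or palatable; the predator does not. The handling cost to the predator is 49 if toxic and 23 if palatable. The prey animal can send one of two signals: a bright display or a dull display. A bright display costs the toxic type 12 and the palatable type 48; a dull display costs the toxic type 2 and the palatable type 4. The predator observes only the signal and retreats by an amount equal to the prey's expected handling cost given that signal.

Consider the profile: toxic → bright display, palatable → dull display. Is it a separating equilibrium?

If types separate, bright display earns payment 49 and dull display earns 23.
Toxic: bright display gives 49 − 12 = 37; dull display gives 23 − 2 = 21. No deviation. ✓
Palatable: dull display gives 23 − 4 = 19; bright display gives 49 − 48 = 1. No deviation. ✓
Both incentive constraints hold.

Yes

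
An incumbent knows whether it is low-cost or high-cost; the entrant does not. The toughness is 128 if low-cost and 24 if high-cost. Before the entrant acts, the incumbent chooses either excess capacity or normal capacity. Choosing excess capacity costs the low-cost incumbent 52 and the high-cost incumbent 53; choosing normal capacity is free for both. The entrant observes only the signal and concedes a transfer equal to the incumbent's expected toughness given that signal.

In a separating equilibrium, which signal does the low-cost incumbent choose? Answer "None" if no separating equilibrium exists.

Try low-cost → excess capacity, high-cost → normal capacity:
  If types separate, excess capacity earns payment 128 and normal capacity earns 24.
  Low-cost: excess capacity gives 128 − 52 = 76; normal capacity gives 24 − 0 = 24. No deviation. ✓
  High-cost: normal capacity gives 24 − 0 = 24; excess capacity gives 128 − 53 = 75. Would deviate. ✗
Try low-cost → normal capacity, high-cost → excess capacity:
  If types separate, normal capacity earns payment 128 and excess capacity earns 24.
  Low-cost: normal capacity gives 128 − 0 = 128; excess capacity gives 24 − 52 = -28. No deviation. ✓
  High-cost: excess capacity gives 24 − 53 = -29; normal capacity gives 128 − 0 = 128. Would deviate. ✗
Neither assignment is incentive-compatible.

None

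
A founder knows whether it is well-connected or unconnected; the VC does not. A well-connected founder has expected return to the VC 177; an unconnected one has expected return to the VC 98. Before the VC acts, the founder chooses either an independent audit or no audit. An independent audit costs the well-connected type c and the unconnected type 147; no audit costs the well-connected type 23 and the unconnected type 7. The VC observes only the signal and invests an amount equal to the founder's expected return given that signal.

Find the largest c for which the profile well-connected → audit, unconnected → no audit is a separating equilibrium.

Under separation: audit → well-connected (pays 177); no audit → unconnected (pays 98).
Unconnected: 98 − 7 = 91 ≥ 177 − 147 = 30. Holds regardless of c. ✓
Well-connected: 177 − c ≥ 98 − 23, so c ≤ 177 − 75 = 102.

102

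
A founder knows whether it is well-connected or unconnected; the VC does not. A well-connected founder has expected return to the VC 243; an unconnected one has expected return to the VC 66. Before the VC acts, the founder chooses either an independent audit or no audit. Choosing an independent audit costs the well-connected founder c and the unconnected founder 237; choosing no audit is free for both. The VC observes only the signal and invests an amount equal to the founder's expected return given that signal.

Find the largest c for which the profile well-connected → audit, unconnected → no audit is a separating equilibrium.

Under separation: audit → well-connected (pays 243); no audit → unconnected (pays 66).
Unconnected: 66 − 0 = 66 ≥ 243 − 237 = 6. Holds regardless of c. ✓
Well-connected: 243 − c ≥ 66 − 0, so c ≤ 243 − 66 = 177.

177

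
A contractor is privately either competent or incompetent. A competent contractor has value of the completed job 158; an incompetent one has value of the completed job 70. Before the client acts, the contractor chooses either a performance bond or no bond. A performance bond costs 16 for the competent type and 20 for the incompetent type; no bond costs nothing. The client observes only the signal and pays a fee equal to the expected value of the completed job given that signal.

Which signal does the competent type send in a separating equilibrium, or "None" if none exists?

None

Try competent → bond, incompetent → no bond:
  If types separate, bond earns payment 158 and no bond earns 70.
  Competent: bond gives 158 − 16 = 142; no bond gives 70 − 0 = 70. No deviation. ✓
  Incompetent: no bond gives 70 − 0 = 70; bond gives 158 − 20 = 138. Would deviate. ✗
Try competent → no bond, incompetent → bond:
  If types separate, no bond earns payment 158 and bond earns 70.
  Competent: no bond gives 158 − 0 = 158; bond gives 70 − 16 = 54. No deviation. ✓
  Incompetent: bond gives 70 − 20 = 50; no bond gives 158 − 0 = 158. Would deviate. ✗
Neither assignment is incentive-compatible.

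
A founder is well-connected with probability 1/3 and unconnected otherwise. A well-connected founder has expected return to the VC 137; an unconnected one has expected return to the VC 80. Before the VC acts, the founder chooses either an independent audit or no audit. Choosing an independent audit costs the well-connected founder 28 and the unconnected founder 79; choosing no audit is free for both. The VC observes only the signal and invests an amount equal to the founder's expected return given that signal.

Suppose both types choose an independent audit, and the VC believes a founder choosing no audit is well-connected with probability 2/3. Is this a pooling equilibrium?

On the equilibrium path (audit) the VC holds the prior 1/3 and pays 1/3·137 + 2/3·80 = 99. Off-path (no audit) belief 2/3 gives 2/3·137 + 1/3·80 = 118.
Well-connected: audit gives 99 − 28 = 71; no audit gives 118 − 0 = 118. Deviates. ✗
Unconnected: audit gives 99 − 79 = 20; no audit gives 118 − 0 = 118. Deviates. ✗

No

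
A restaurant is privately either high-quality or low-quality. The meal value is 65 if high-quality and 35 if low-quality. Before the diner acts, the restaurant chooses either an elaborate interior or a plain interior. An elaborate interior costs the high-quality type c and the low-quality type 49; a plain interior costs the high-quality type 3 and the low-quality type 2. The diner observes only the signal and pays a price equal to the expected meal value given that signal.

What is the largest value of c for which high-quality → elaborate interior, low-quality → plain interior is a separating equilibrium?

Under separation: elaborate interior → high-quality (pays 65); plain interior → low-quality (pays 35).
Low-quality: 35 − 2 = 33 ≥ 65 − 49 = 16. Holds regardless of c. ✓
High-quality: 65 − c ≥ 35 − 3, so c ≤ 65 − 32 = 33.

33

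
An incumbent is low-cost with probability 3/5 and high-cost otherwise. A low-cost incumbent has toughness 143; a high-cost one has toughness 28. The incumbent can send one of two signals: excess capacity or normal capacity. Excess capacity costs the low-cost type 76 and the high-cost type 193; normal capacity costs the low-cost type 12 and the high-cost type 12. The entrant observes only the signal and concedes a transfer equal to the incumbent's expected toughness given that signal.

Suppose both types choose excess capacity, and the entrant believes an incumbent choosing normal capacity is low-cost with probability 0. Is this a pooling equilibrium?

No

At the pooled signal (excess capacity) the entrant holds the prior 3/5 and pays 3/5·143 + 2/5·28 = 97. Off-path (normal capacity) belief 0 gives 0·143 + 1·28 = 28.
Low-cost: excess capacity gives 97 − 76 = 21; normal capacity gives 28 − 12 = 16. Stays. ✓
High-cost: excess capacity gives 97 − 193 = -96; normal capacity gives 28 − 12 = 16. Deviates. ✗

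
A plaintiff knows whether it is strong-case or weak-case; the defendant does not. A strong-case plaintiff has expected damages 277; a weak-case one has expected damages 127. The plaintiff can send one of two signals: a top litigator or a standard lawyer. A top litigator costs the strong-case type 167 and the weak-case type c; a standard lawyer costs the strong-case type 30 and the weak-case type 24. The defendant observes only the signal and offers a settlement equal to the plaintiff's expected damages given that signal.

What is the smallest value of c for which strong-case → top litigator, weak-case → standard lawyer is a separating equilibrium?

174

Under separation: top litigator → strong-case (pays 277); standard lawyer → weak-case (pays 127).
Strong-case: 277 − 167 = 110 ≥ 127 − 30 = 97. Holds regardless of c. ✓
Weak-case: 127 − 24 ≥ 277 − c, so c ≥ 277 − 103 = 174.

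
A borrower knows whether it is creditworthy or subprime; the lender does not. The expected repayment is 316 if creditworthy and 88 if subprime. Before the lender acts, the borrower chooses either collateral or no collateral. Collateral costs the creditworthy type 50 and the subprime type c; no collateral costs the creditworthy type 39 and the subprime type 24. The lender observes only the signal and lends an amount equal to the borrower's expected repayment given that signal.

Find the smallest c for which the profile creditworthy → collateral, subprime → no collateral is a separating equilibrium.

252

Under separation: collateral → creditworthy (pays 316); no collateral → subprime (pays 88).
Creditworthy: 316 − 50 = 266 ≥ 88 − 39 = 49. Holds regardless of c. ✓
Subprime: 88 − 24 ≥ 316 − c, so c ≥ 316 − 64 = 252.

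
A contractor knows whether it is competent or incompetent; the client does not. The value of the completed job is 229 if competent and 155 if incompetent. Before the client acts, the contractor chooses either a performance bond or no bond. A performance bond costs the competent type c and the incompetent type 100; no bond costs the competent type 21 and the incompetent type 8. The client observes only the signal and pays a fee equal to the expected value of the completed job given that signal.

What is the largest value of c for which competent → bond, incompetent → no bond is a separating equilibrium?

95

Under separation: bond → competent (pays 229); no bond → incompetent (pays 155).
Incompetent: 155 − 8 = 147 ≥ 229 − 100 = 129. Holds regardless of c. ✓
Competent: 229 − c ≥ 155 − 21, so c ≤ 229 − 134 = 95.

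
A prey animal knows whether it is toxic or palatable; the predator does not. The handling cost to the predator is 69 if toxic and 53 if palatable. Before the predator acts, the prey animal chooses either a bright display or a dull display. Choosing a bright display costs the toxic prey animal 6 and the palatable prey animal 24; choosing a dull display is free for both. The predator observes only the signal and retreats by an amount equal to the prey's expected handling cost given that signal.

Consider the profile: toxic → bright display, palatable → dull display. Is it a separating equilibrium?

Yes

Under separation the predator infers type exactly: bright display → toxic (pays 69), dull display → palatable (pays 53).
Toxic: bright display gives 69 − 6 = 63; dull display gives 53 − 0 = 53. No deviation. ✓
Palatable: dull display gives 53 − 0 = 53; bright display gives 69 − 24 = 45. No deviation. ✓
Neither type gains from mimicking the other.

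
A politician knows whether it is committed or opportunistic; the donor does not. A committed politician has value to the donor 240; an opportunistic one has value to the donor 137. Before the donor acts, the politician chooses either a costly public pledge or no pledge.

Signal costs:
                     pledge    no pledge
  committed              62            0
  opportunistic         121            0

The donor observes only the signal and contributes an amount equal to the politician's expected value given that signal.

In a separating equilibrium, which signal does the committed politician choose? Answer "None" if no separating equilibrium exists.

Try committed → pledge, opportunistic → no pledge:
  If types separate, pledge earns payment 240 and no pledge earns 137.
  Committed: pledge gives 240 − 62 = 178; no pledge gives 137 − 0 = 137. No deviation. ✓
  Opportunistic: no pledge gives 137 − 0 = 137; pledge gives 240 − 121 = 119. No deviation. ✓
Both hold — the committed type sends pledge.

pledge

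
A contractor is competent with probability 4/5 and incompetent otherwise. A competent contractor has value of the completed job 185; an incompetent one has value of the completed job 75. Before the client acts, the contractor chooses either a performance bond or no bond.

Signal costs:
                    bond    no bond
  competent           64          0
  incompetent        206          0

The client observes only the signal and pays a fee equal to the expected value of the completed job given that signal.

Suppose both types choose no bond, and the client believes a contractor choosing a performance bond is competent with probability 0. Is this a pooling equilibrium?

Yes

At the pooled signal (no bond) the client holds the prior 4/5 and pays 4/5·185 + 1/5·75 = 163. Off-path (bond) belief 0 gives 0·185 + 1·75 = 75.
Competent: no bond gives 163 − 0 = 163; bond gives 75 − 64 = 11. Stays. ✓
Incompetent: no bond gives 163 − 0 = 163; bond gives 75 − 206 = -131. Stays. ✓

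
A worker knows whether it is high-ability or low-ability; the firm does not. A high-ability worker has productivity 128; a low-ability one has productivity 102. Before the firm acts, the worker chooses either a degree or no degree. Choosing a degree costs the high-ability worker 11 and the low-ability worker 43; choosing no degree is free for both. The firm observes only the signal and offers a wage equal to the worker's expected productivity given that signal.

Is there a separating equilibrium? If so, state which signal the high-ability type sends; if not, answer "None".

Try high-ability → degree, low-ability → no degree:
  If types separate, degree earns payment 128 and no degree earns 102.
  High-ability: degree gives 128 − 11 = 117; no degree gives 102 − 0 = 102. No deviation. ✓
  Low-ability: no degree gives 102 − 0 = 102; degree gives 128 − 43 = 85. No deviation. ✓
Both hold — the high-ability type sends degree.

degree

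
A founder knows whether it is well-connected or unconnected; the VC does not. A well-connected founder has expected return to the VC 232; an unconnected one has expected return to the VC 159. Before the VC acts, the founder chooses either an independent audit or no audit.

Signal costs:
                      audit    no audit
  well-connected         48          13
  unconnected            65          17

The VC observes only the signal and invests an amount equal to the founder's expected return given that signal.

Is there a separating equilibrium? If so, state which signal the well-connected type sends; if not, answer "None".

Try well-connected → audit, unconnected → no audit:
  If types separate, audit earns payment 232 and no audit earns 159.
  Well-connected: audit gives 232 − 48 = 184; no audit gives 159 − 13 = 146. No deviation. ✓
  Unconnected: no audit gives 159 − 17 = 142; audit gives 232 − 65 = 167. Would deviate. ✗
Try well-connected → no audit, unconnected → audit:
  If types separate, no audit earns payment 232 and audit earns 159.
  Well-connected: no audit gives 232 − 13 = 219; audit gives 159 − 48 = 111. No deviation. ✓
  Unconnected: audit gives 159 − 65 = 94; no audit gives 232 − 17 = 215. Would deviate. ✗
Neither assignment is incentive-compatible.

None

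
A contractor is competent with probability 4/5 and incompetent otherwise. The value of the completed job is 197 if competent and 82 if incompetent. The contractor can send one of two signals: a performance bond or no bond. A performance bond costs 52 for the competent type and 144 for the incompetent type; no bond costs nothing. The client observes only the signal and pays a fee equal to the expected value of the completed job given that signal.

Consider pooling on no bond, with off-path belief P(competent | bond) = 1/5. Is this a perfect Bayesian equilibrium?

At the pooled signal (no bond) the client holds the prior 4/5 and pays 4/5·197 + 1/5·82 = 174. Off-path (bond) belief 1/5 gives 1/5·197 + 4/5·82 = 105.
Competent: no bond gives 174 − 0 = 174; bond gives 105 − 52 = 53. Stays. ✓
Incompetent: no bond gives 174 − 0 = 174; bond gives 105 − 144 = -39. Stays. ✓

Yes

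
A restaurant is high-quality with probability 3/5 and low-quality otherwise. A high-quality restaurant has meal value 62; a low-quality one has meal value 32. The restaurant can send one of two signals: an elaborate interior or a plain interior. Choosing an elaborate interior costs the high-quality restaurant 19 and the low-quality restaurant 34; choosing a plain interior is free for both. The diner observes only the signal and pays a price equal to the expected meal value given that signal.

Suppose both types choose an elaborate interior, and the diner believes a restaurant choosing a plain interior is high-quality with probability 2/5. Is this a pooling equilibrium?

No

On the equilibrium path (elaborate interior) the diner holds the prior 3/5 and pays 3/5·62 + 2/5·32 = 50. Off-path (plain interior) belief 2/5 gives 2/5·62 + 3/5·32 = 44.
High-quality: elaborate interior gives 50 − 19 = 31; plain interior gives 44 − 0 = 44. Deviates. ✗
Low-quality: elaborate interior gives 50 − 34 = 16; plain interior gives 44 − 0 = 44. Deviates. ✗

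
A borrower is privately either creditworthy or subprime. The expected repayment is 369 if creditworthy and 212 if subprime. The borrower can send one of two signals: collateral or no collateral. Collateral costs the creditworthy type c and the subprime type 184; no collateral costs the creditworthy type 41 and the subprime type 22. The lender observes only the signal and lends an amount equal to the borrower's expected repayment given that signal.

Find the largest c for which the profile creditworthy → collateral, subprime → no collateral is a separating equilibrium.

198

Under separation: collateral → creditworthy (pays 369); no collateral → subprime (pays 212).
Subprime: 212 − 22 = 190 ≥ 369 − 184 = 185. Holds regardless of c. ✓
Creditworthy: 369 − c ≥ 212 − 41, so c ≤ 369 − 171 = 198.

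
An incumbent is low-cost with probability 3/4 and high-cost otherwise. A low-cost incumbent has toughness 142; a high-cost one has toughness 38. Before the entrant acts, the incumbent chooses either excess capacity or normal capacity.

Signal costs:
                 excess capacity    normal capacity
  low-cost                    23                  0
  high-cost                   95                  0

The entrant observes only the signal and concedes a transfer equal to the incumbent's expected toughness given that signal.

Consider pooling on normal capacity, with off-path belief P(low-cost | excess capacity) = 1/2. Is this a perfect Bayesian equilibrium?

Yes

At the pooled signal (normal capacity) the entrant holds the prior 3/4 and pays 3/4·142 + 1/4·38 = 116. Off-path (excess capacity) belief 1/2 gives 1/2·142 + 1/2·38 = 90.
Low-cost: normal capacity gives 116 − 0 = 116; excess capacity gives 90 − 23 = 67. Stays. ✓
High-cost: normal capacity gives 116 − 0 = 116; excess capacity gives 90 − 95 = -5. Stays. ✓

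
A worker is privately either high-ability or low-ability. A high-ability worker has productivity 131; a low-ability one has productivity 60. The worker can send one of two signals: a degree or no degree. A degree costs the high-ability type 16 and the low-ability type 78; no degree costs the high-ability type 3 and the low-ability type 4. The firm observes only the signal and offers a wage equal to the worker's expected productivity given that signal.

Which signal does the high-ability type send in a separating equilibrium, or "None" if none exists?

degree

Try high-ability → degree, low-ability → no degree:
  Under separation the firm infers type exactly: degree → high-ability (pays 131), no degree → low-ability (pays 60).
  High-ability: degree gives 131 − 16 = 115; no degree gives 60 − 3 = 57. No deviation. ✓
  Low-ability: no degree gives 60 − 4 = 56; degree gives 131 − 78 = 53. No deviation. ✓
Both hold — the high-ability type sends degree.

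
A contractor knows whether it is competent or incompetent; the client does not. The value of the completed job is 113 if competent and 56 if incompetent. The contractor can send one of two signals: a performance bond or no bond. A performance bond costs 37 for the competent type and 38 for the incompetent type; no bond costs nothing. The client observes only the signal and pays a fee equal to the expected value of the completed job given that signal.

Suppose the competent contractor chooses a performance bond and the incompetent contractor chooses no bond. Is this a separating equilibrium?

If types separate, bond earns payment 113 and no bond earns 56.
Competent: bond gives 113 − 37 = 76; no bond gives 56 − 0 = 56. No deviation. ✓
Incompetent: no bond gives 56 − 0 = 56; bond gives 113 − 38 = 75. Would deviate. ✗

No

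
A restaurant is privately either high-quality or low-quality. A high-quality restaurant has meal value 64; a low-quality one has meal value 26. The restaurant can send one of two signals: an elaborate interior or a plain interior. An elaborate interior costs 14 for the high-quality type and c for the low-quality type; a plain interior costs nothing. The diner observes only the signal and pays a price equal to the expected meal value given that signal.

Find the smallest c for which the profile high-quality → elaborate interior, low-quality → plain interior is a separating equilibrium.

38

Under separation: elaborate interior → high-quality (pays 64); plain interior → low-quality (pays 26).
High-quality: 64 − 14 = 50 ≥ 26 − 0 = 26. Holds regardless of c. ✓
Low-quality: 26 − 0 ≥ 64 − c, so c ≥ 64 − 26 = 38.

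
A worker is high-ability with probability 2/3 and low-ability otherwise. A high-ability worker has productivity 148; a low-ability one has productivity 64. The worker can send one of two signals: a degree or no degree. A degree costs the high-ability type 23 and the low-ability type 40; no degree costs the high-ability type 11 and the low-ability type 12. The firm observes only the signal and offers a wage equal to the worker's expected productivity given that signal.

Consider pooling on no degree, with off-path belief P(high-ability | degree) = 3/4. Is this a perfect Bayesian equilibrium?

At the pooled signal (no degree) the firm holds the prior 2/3 and pays 2/3·148 + 1/3·64 = 120. Off-path (degree) belief 3/4 gives 3/4·148 + 1/4·64 = 127.
High-ability: no degree gives 120 − 11 = 109; degree gives 127 − 23 = 104. Stays. ✓
Low-ability: no degree gives 120 − 12 = 108; degree gives 127 − 40 = 87. Stays. ✓

Yes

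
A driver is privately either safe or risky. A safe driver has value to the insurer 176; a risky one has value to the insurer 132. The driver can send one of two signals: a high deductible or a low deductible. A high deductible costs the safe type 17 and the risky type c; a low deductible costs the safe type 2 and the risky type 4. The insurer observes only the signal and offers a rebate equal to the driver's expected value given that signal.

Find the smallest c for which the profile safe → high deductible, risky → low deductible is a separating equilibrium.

Under separation: high deductible → safe (pays 176); low deductible → risky (pays 132).
Safe: 176 − 17 = 159 ≥ 132 − 2 = 130. Holds regardless of c. ✓
Risky: 132 − 4 ≥ 176 − c, so c ≥ 176 − 128 = 48.

48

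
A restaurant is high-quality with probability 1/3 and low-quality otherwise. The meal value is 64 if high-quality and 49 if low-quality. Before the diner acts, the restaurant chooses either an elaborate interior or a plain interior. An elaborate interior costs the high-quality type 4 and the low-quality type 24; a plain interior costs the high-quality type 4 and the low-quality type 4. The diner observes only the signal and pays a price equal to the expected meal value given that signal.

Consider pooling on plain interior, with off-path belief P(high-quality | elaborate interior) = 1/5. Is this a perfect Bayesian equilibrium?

On the equilibrium path (plain interior) the diner holds the prior 1/3 and pays 1/3·64 + 2/3·49 = 54. Off-path (elaborate interior) belief 1/5 gives 1/5·64 + 4/5·49 = 52.
High-quality: plain interior gives 54 − 4 = 50; elaborate interior gives 52 − 4 = 48. Stays. ✓
Low-quality: plain interior gives 54 − 4 = 50; elaborate interior gives 52 − 24 = 28. Stays. ✓
Beliefs are Bayes-consistent on-path and both types best-respond.

Yes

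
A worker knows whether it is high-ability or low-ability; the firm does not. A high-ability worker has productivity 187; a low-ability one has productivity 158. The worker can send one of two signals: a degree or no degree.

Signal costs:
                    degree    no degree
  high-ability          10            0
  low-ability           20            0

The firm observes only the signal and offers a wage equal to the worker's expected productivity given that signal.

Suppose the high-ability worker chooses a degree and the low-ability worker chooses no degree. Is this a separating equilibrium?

No

Under separation the firm infers type exactly: degree → high-ability (pays 187), no degree → low-ability (pays 158).
High-ability: degree gives 187 − 10 = 177; no degree gives 158 − 0 = 158. No deviation. ✓
Low-ability: no degree gives 158 − 0 = 158; degree gives 187 − 20 = 167. Would deviate. ✗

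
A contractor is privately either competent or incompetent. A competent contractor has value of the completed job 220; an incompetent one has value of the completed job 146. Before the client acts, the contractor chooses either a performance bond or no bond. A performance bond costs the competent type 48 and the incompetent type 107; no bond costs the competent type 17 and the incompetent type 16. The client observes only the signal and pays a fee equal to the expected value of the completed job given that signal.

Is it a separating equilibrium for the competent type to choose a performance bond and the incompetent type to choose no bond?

If types separate, bond earns payment 220 and no bond earns 146.
Competent: bond gives 220 − 48 = 172; no bond gives 146 − 17 = 129. No deviation. ✓
Incompetent: no bond gives 146 − 16 = 130; bond gives 220 − 107 = 113. No deviation. ✓
Neither type gains from mimicking the other.

Yes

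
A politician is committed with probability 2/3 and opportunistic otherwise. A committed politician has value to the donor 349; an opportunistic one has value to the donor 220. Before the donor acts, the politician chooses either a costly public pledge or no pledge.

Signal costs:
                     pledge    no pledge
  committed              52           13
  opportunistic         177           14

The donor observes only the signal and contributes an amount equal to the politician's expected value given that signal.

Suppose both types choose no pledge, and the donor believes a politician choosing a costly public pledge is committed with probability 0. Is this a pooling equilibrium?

Yes

At the pooled signal (no pledge) the donor holds the prior 2/3 and pays 2/3·349 + 1/3·220 = 306. Off-path (pledge) belief 0 gives 0·349 + 1·220 = 220.
Committed: no pledge gives 306 − 13 = 293; pledge gives 220 − 52 = 168. Stays. ✓
Opportunistic: no pledge gives 306 − 14 = 292; pledge gives 220 − 177 = 43. Stays. ✓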